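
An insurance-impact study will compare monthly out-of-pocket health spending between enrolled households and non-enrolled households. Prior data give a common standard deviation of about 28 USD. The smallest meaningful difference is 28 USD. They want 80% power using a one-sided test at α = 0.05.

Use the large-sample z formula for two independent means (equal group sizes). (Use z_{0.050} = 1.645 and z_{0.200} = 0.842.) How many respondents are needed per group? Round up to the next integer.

n = 13 per group

n = (z_α + z_β)² · (σ₁² + σ₂²) / δ²
  = (1.645 + 0.842)² · (2·28² = 1568) / 28²
  = 6.1852 · 1568 / 784
  = 12.37
Round up → n = 13 per group.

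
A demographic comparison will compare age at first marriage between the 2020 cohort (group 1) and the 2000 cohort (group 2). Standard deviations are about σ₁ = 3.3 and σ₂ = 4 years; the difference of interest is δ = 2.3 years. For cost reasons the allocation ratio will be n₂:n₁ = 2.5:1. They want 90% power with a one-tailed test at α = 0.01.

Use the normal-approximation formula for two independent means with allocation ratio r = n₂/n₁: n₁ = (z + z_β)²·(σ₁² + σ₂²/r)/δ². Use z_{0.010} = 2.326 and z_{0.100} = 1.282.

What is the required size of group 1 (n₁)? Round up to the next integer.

n₁ = 43

n₁ = (z_α + z_β)² · (σ₁² + σ₂²/r) / δ²
   = (2.326 + 1.282)² · (3.3² + 4²/2.5) / 2.3²
   = 13.0177 · (10.89 + 6.4) / 5.29
   = 13.0177 · 17.29 / 5.29
   = 42.55
Round up → n₁ = 43; n₂ = r·n₁ = 2.5 × 43 = 108.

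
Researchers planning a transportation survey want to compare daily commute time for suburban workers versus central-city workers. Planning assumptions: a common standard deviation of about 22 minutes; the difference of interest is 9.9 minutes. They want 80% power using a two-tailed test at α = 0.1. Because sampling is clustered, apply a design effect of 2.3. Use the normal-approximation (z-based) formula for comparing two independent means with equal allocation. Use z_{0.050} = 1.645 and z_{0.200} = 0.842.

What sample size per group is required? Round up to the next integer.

n = (z_{α/2} + z_β)² · (σ₁² + σ₂²) / δ²
  = (1.645 + 0.842)² · (2·22² = 968) / 9.9²
  = 6.1852 · 968 / 98.01
  = 61.09
Design effect: 2.3 × 61.09 = 140.50.
Round up → n = 141 per group.

n = 141 per group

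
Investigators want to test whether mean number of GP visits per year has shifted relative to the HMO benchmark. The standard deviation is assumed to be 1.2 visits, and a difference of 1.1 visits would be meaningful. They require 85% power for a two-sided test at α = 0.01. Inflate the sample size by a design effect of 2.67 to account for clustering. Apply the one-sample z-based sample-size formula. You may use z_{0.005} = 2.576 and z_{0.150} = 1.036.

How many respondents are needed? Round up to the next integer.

n = 42

n = (z_{α/2} + z_β)² · σ² / δ²
  = (2.576 + 1.036)² · 1.2² / 1.1²
  = 13.0465 · 1.44 / 1.21
  = 15.53
Design effect: 2.67 × 15.53 = 41.46.
Round up → n = 42.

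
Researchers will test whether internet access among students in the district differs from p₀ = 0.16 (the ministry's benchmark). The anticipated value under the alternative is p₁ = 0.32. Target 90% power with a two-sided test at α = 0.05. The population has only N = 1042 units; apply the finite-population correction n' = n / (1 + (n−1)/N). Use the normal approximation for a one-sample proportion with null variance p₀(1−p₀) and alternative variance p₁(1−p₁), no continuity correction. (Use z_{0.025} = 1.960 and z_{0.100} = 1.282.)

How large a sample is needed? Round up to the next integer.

n = 64

n = [z_{α/2}·√(p₀q₀) + z_β·√(p₁q₁)]² / (p₁ − p₀)²
  = [1.960·√(0.16·0.84) + 1.282·√(0.32·0.68)]² / (0.16)²
  = [1.960·0.3666 + 1.282·0.4665]² / 0.0256
  = [1.3166]² / 0.0256
  = 67.71
Finite-population correction (N = 1042): 67.71 / (1 + (67.71 − 1)/1042) = 63.64.
Round up → n = 64.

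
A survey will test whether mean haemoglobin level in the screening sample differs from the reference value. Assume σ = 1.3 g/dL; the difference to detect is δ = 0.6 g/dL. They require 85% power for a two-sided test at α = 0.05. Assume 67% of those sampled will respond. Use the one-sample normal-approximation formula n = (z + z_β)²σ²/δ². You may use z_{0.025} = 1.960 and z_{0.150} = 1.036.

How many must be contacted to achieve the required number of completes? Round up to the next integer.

n = 63

n = (z_{α/2} + z_β)² · σ² / δ²
  = (1.960 + 1.036)² · 1.3² / 0.6²
  = 8.9760 · 1.69 / 0.36
  = 42.14
Adjust for 67% response: 42.14 / 0.67 = 62.89.
Round up → n = 63.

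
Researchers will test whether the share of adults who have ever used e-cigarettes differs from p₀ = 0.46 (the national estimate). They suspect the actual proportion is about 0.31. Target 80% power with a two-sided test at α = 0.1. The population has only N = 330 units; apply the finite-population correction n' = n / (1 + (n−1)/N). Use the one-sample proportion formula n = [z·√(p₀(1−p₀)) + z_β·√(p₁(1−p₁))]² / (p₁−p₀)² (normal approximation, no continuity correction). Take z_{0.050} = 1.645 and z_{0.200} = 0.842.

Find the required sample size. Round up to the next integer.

n = [z_{α/2}·√(p₀q₀) + z_β·√(p₁q₁)]² / (p₁ − p₀)²
  = [1.645·√(0.46·0.54) + 0.842·√(0.31·0.69)]² / (-0.15)²
  = [1.645·0.4984 + 0.842·0.4625]² / 0.0225
  = [1.2093]² / 0.0225
  = 64.99
Finite-population correction (N = 330): 64.99 / (1 + (64.99 − 1)/330) = 54.44.
Round up → n = 55.

n = 55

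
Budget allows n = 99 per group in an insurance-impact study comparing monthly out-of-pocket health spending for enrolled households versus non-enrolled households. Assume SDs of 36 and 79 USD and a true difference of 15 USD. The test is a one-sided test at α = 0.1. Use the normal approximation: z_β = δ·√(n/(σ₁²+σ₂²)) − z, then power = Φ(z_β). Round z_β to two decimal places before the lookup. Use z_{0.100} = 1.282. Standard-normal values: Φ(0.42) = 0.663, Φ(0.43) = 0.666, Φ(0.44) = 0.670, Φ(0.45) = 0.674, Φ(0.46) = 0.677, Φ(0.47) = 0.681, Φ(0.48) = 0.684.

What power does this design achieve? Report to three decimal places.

z_β = δ·√(n/(σ₁²+σ₂²)) − z_α
    = 15 · √(99/7537) − 1.282
    = 15 · 0.11461 − 1.282
    = 1.7191 − 1.282 = 0.4371 → 0.44
Power = Φ(0.44) = 0.670.

Power ≈ 0.670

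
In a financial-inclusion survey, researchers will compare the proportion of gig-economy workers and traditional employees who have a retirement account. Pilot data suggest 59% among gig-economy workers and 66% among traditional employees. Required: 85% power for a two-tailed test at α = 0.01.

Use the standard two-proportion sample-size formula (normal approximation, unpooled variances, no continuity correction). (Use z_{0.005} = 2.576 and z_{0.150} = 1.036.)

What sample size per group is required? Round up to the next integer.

n = 1242 per group

n = (z_{α/2} + z_β)² · [p₁(1−p₁) + p₂(1−p₂)] / (p₁ − p₂)²
  = (2.576 + 1.036)² · (0.59·0.41 + 0.66·0.34) / (-0.07)²
  = (3.612)² · (0.2419 + 0.2244) / 0.0049
  = 13.0465 · 0.4663 / 0.0049
  = 1241.55
Round up → n = 1242 per group.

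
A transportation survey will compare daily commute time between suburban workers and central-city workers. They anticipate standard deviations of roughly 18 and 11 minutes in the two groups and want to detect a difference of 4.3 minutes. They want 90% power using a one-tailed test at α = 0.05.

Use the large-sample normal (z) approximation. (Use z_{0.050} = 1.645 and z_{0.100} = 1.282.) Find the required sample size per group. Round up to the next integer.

n = 207 per group

n = (z_α + z_β)² · (σ₁² + σ₂²) / δ²
  = (1.645 + 1.282)² · (18² + 11² = 445) / 4.3²
  = 8.5673 · 445 / 18.49
  = 206.19
Round up → n = 207 per group.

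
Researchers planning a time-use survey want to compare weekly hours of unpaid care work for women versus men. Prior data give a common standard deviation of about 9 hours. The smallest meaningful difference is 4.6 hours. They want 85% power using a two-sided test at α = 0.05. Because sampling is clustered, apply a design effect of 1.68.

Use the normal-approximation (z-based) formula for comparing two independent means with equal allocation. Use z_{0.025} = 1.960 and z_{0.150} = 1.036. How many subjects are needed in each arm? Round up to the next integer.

n = 116 per group

n = (z_{α/2} + z_β)² · (σ₁² + σ₂²) / δ²
  = (1.960 + 1.036)² · (2·9² = 162) / 4.6²
  = 8.9760 · 162 / 21.16
  = 68.72
Design effect: 1.68 × 68.72 = 115.45.
Round up → n = 116 per group.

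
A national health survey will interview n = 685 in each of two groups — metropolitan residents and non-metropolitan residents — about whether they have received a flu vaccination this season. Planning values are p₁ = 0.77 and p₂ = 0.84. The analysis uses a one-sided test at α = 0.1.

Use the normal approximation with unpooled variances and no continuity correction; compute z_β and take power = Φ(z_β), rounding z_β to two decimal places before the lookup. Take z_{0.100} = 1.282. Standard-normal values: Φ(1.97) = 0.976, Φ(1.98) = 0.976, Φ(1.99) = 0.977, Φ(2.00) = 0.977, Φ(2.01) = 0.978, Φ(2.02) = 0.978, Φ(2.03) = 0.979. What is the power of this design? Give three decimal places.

Power ≈ 0.977

z_β = |p₁−p₂|·√(n/[p₁q₁+p₂q₂]) − z_α
    = 0.07 · √(685/0.3115) − 1.282
    = 0.07 · 46.8939 − 1.282
    = 3.2826 − 1.282 = 2.0006 → 2.00
Power = Φ(2.00) = 0.977.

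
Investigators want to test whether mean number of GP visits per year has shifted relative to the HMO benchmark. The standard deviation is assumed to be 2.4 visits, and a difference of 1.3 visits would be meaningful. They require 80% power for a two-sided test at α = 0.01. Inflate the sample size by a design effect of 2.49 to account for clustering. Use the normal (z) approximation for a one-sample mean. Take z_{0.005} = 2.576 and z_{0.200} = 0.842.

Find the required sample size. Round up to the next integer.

n = (z_{α/2} + z_β)² · σ² / δ²
  = (2.576 + 0.842)² · 2.4² / 1.3²
  = 11.6827 · 5.76 / 1.69
  = 39.82
Design effect: 2.49 × 39.82 = 99.15.
Round up → n = 100.

n = 100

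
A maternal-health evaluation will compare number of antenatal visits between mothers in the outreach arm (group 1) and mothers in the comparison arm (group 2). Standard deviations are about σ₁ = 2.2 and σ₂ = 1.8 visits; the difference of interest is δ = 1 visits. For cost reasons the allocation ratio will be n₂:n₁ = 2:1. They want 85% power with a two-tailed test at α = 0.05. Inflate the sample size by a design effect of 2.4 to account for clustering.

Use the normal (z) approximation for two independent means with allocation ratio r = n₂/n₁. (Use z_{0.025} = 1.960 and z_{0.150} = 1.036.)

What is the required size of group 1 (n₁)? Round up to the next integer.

n₁ = (z_{α/2} + z_β)² · (σ₁² + σ₂²/r) / δ²
   = (1.960 + 1.036)² · (2.2² + 1.8²/2) / 1²
   = 8.9760 · (4.84 + 1.62) / 1
   = 8.9760 · 6.46 / 1
   = 57.99
Design effect: 2.4 × 57.99 = 139.16.
Round up → n₁ = 140; n₂ = r·n₁ = 2 × 140 = 280.

n₁ = 140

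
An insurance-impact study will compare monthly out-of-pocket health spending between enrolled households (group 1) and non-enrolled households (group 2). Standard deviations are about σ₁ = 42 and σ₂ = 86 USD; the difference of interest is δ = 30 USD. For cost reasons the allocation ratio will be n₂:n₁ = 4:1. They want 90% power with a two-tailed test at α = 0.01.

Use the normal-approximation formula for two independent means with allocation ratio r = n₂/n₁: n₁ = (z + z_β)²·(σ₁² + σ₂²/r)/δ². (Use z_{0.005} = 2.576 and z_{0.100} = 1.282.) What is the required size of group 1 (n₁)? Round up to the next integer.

n₁ = 60

n₁ = (z_{α/2} + z_β)² · (σ₁² + σ₂²/r) / δ²
   = (2.576 + 1.282)² · (42² + 86²/4) / 30²
   = 14.8842 · (1764 + 1849) / 900
   = 14.8842 · 3613 / 900
   = 59.75
Round up → n₁ = 60; n₂ = r·n₁ = 4 × 60 = 240.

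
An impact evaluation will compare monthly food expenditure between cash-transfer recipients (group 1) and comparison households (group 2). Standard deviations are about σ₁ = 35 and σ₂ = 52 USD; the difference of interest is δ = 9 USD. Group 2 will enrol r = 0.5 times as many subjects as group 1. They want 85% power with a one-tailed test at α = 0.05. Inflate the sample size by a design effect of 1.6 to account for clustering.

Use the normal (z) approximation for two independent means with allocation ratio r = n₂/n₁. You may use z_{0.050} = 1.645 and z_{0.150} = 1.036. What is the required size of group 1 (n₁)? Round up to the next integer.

n₁ = (z_α + z_β)² · (σ₁² + σ₂²/r) / δ²
   = (1.645 + 1.036)² · (35² + 52²/0.5) / 9²
   = 7.1878 · (1225 + 5408) / 81
   = 7.1878 · 6633 / 81
   = 588.60
Design effect: 1.6 × 588.60 = 941.76.
Round up → n₁ = 942; n₂ = r·n₁ = 0.5 × 942 = 471.

n₁ = 942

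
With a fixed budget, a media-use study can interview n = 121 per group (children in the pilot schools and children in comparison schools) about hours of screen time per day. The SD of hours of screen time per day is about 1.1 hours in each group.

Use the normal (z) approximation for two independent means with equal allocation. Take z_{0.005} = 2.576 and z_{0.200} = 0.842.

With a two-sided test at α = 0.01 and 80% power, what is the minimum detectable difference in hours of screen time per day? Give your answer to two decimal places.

Minimum detectable difference ≈ 0.48 hours

δ = (z_{α/2} + z_β) · √((σ₁²+σ₂²)/n)
  = (2.576 + 0.842) · √(2.42/121)
  = 3.418 · √0.02
  = 3.418 · 0.1414
  = 0.4834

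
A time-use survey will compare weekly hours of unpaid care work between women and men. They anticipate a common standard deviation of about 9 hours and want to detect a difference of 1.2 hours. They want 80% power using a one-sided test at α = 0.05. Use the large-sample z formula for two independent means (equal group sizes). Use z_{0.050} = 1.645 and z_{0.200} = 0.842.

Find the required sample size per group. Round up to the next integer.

n = (z_α + z_β)² · (σ₁² + σ₂²) / δ²
  = (1.645 + 0.842)² · (2·9² = 162) / 1.2²
  = 6.1852 · 162 / 1.44
  = 695.83
Round up → n = 696 per group.

n = 696 per group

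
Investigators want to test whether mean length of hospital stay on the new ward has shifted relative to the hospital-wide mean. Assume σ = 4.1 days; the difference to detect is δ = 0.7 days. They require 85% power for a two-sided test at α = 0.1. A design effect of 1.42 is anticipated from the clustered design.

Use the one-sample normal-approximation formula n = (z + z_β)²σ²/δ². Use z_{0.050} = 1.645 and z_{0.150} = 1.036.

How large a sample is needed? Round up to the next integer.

n = (z_{α/2} + z_β)² · σ² / δ²
  = (1.645 + 1.036)² · 4.1² / 0.7²
  = 7.1878 · 16.81 / 0.49
  = 246.58
Design effect: 1.42 × 246.58 = 350.15.
Round up → n = 351.

n = 351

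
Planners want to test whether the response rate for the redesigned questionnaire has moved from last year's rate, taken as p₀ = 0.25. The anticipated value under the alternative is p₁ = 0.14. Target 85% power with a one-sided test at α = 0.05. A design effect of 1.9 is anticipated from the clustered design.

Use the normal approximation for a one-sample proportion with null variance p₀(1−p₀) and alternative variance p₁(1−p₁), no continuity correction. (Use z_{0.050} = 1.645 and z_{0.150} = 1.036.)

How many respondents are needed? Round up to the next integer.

n = [z_α·√(p₀q₀) + z_β·√(p₁q₁)]² / (p₁ − p₀)²
  = [1.645·√(0.25·0.75) + 1.036·√(0.14·0.86)]² / (-0.11)²
  = [1.645·0.4330 + 1.036·0.3470]² / 0.0121
  = [1.0718]² / 0.0121
  = 94.94
Design effect: 1.9 × 94.94 = 180.38.
Round up → n = 181.

n = 181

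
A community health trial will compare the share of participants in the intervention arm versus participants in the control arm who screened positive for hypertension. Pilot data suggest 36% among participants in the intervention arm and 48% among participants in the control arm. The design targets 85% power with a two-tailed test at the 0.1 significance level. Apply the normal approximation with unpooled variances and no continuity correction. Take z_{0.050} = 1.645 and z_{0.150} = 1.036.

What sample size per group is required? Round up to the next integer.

n = 240 per group

n = (z_{α/2} + z_β)² · [p₁(1−p₁) + p₂(1−p₂)] / (p₁ − p₂)²
  = (1.645 + 1.036)² · (0.36·0.64 + 0.48·0.52) / (-0.12)²
  = (2.681)² · (0.2304 + 0.2496) / 0.0144
  = 7.1878 · 0.4800 / 0.0144
  = 239.59
Round up → n = 240 per group.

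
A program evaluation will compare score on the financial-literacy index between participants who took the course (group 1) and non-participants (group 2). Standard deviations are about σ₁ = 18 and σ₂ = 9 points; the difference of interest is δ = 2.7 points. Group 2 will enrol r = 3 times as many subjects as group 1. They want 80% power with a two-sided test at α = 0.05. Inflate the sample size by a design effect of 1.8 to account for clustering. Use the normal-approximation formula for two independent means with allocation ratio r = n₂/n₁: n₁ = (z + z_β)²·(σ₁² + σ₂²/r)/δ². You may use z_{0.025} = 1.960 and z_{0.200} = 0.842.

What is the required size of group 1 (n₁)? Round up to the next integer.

n₁ = 681

n₁ = (z_{α/2} + z_β)² · (σ₁² + σ₂²/r) / δ²
   = (1.960 + 0.842)² · (18² + 9²/3) / 2.7²
   = 7.8512 · (324 + 27) / 7.29
   = 7.8512 · 351 / 7.29
   = 378.02
Design effect: 1.8 × 378.02 = 680.44.
Round up → n₁ = 681; n₂ = r·n₁ = 3 × 681 = 2043.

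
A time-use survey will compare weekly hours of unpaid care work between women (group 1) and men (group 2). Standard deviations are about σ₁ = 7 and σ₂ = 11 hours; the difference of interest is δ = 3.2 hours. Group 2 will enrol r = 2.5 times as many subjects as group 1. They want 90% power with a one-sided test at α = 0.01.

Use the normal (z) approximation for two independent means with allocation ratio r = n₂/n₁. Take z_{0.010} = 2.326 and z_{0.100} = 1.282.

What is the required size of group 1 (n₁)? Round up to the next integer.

n₁ = (z_α + z_β)² · (σ₁² + σ₂²/r) / δ²
   = (2.326 + 1.282)² · (7² + 11²/2.5) / 3.2²
   = 13.0177 · (49 + 48.4) / 10.24
   = 13.0177 · 97.4 / 10.24
   = 123.82
Round up → n₁ = 124; n₂ = r·n₁ = 2.5 × 124 = 310.

n₁ = 124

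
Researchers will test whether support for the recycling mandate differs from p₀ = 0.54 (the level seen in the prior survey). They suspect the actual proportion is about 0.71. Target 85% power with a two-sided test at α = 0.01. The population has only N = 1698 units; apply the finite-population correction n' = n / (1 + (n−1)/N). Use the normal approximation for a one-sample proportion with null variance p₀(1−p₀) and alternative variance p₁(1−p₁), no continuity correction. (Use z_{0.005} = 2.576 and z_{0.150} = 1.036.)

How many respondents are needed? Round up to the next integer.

n = 101

n = [z_{α/2}·√(p₀q₀) + z_β·√(p₁q₁)]² / (p₁ − p₀)²
  = [2.576·√(0.54·0.46) + 1.036·√(0.71·0.29)]² / (0.17)²
  = [2.576·0.4984 + 1.036·0.4538]² / 0.0289
  = [1.7540]² / 0.0289
  = 106.45
Finite-population correction (N = 1698): 106.45 / (1 + (106.45 − 1)/1698) = 100.23.
Round up → n = 101.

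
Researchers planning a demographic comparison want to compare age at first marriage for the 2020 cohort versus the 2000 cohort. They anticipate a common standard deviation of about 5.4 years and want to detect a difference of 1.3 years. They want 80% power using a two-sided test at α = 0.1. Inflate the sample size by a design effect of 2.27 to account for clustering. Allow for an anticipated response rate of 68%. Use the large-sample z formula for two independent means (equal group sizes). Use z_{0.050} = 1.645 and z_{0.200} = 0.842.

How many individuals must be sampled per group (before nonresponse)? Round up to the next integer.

n = 713 per group

n = (z_{α/2} + z_β)² · (σ₁² + σ₂²) / δ²
  = (1.645 + 0.842)² · (2·5.4² = 58.32) / 1.3²
  = 6.1852 · 58.32 / 1.69
  = 213.44
Design effect: 2.27 × 213.44 = 484.52.
Adjust for 68% response: 484.52 / 0.68 = 712.52.
Round up → n = 713 per group.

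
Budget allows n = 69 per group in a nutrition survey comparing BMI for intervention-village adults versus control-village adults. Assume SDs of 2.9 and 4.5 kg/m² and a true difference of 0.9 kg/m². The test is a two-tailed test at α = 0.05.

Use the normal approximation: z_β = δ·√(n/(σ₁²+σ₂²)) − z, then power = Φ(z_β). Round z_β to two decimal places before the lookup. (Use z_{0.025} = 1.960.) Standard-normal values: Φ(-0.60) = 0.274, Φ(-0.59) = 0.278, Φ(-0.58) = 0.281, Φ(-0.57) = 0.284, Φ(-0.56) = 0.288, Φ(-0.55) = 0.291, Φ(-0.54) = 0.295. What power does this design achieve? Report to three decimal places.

z_β = δ·√(n/(σ₁²+σ₂²)) − z_{α/2}
    = 0.9 · √(69/28.66) − 1.960
    = 0.9 · 1.55162 − 1.960
    = 1.3965 − 1.960 = -0.5635 → -0.56
Power = Φ(-0.56) = 0.288.

Power ≈ 0.288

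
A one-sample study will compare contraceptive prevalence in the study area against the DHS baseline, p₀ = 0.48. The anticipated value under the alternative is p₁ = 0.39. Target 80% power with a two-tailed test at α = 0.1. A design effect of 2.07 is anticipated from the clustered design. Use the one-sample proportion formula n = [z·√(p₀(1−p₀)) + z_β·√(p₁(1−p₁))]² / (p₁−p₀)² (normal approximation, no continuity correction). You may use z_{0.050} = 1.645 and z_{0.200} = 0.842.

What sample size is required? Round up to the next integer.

n = 389

n = [z_{α/2}·√(p₀q₀) + z_β·√(p₁q₁)]² / (p₁ − p₀)²
  = [1.645·√(0.48·0.52) + 0.842·√(0.39·0.61)]² / (-0.09)²
  = [1.645·0.4996 + 0.842·0.4877]² / 0.0081
  = [1.2325]² / 0.0081
  = 187.55
Design effect: 2.07 × 187.55 = 388.22.
Round up → n = 389.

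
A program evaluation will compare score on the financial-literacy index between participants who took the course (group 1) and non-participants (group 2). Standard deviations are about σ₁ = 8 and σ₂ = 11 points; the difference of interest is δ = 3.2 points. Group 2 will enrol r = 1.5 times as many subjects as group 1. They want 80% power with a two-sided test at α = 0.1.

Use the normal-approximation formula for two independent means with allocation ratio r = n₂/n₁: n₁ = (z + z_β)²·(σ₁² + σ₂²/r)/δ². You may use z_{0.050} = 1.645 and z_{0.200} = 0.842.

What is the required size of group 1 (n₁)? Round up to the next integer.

n₁ = (z_{α/2} + z_β)² · (σ₁² + σ₂²/r) / δ²
   = (1.645 + 0.842)² · (8² + 11²/1.5) / 3.2²
   = 6.1852 · (64 + 80.6667) / 10.24
   = 6.1852 · 144.6667 / 10.24
   = 87.38
Round up → n₁ = 88; n₂ = r·n₁ = 1.5 × 88 = 132.

n₁ = 88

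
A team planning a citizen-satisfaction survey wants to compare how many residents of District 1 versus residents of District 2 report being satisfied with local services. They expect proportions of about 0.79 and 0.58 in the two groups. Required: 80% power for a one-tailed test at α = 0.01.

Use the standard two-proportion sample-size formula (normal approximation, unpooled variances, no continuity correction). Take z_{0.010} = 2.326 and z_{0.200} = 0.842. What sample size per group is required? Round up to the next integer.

n = (z_α + z_β)² · [p₁(1−p₁) + p₂(1−p₂)] / (p₁ − p₂)²
  = (2.326 + 0.842)² · (0.79·0.21 + 0.58·0.42) / (0.21)²
  = (3.168)² · (0.1659 + 0.2436) / 0.0441
  = 10.0362 · 0.4095 / 0.0441
  = 93.19
Round up → n = 94 per group.

n = 94 per group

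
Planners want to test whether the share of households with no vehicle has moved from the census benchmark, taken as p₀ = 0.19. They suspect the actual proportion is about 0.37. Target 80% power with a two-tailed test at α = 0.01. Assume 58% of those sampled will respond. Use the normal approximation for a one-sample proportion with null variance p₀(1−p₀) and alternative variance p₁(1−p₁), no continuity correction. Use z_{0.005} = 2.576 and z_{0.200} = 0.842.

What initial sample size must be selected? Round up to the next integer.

n = 107

n = [z_{α/2}·√(p₀q₀) + z_β·√(p₁q₁)]² / (p₁ − p₀)²
  = [2.576·√(0.19·0.81) + 0.842·√(0.37·0.63)]² / (0.18)²
  = [2.576·0.3923 + 0.842·0.4828]² / 0.0324
  = [1.4171]² / 0.0324
  = 61.98
Adjust for 58% response: 61.98 / 0.58 = 106.86.
Round up → n = 107.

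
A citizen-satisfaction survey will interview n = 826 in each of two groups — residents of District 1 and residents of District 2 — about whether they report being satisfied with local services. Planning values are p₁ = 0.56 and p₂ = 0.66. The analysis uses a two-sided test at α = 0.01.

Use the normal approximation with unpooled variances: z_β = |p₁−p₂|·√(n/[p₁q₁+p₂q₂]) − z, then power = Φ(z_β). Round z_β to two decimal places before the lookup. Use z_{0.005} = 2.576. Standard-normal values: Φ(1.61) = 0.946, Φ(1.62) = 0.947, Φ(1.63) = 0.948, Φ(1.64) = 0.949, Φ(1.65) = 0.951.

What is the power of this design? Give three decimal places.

Power ≈ 0.946

z_β = |p₁−p₂|·√(n/[p₁q₁+p₂q₂]) − z_{α/2}
    = 0.10 · √(826/0.4708) − 2.576
    = 0.10 · 41.8863 − 2.576
    = 4.1886 − 2.576 = 1.6126 → 1.61
Power = Φ(1.61) = 0.946.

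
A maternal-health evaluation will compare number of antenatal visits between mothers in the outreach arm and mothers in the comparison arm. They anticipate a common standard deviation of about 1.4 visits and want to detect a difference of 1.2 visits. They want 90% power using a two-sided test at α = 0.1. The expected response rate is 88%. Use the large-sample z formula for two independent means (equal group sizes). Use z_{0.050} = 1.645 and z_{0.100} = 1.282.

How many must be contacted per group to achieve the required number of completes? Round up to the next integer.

n = 27 per group

n = (z_{α/2} + z_β)² · (σ₁² + σ₂²) / δ²
  = (1.645 + 1.282)² · (2·1.4² = 3.92) / 1.2²
  = 8.5673 · 3.92 / 1.44
  = 23.32
Adjust for 88% response: 23.32 / 0.88 = 26.50.
Round up → n = 27 per group.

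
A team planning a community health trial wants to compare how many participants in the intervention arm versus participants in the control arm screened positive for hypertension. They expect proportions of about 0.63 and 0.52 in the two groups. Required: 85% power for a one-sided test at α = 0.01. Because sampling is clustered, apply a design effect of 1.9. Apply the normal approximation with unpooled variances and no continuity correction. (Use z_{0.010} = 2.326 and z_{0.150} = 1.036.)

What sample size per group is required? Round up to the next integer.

n = 857 per group

n = (z_α + z_β)² · [p₁(1−p₁) + p₂(1−p₂)] / (p₁ − p₂)²
  = (2.326 + 1.036)² · (0.63·0.37 + 0.52·0.48) / (0.11)²
  = (3.362)² · (0.2331 + 0.2496) / 0.0121
  = 11.3030 · 0.4827 / 0.0121
  = 450.91
Design effect: 1.9 × 450.91 = 856.72.
Round up → n = 857 per group.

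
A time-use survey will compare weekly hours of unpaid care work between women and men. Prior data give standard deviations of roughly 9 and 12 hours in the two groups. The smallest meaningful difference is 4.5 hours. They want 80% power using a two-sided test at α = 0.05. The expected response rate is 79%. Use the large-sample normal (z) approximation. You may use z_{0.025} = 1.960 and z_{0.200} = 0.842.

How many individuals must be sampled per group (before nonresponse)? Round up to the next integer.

n = 111 per group

n = (z_{α/2} + z_β)² · (σ₁² + σ₂²) / δ²
  = (1.960 + 0.842)² · (9² + 12² = 225) / 4.5²
  = 7.8512 · 225 / 20.25
  = 87.24
Adjust for 79% response: 87.24 / 0.79 = 110.42.
Round up → n = 111 per group.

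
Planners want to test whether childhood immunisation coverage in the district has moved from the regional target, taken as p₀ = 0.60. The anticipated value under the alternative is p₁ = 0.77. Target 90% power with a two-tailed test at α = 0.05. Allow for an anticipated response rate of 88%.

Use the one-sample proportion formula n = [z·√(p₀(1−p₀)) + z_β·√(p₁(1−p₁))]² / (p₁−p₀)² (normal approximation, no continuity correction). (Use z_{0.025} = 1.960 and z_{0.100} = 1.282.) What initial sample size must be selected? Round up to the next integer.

n = [z_{α/2}·√(p₀q₀) + z_β·√(p₁q₁)]² / (p₁ − p₀)²
  = [1.960·√(0.60·0.40) + 1.282·√(0.77·0.23)]² / (0.17)²
  = [1.960·0.4899 + 1.282·0.4208]² / 0.0289
  = [1.4997]² / 0.0289
  = 77.82
Adjust for 88% response: 77.82 / 0.88 = 88.44.
Round up → n = 89.

n = 89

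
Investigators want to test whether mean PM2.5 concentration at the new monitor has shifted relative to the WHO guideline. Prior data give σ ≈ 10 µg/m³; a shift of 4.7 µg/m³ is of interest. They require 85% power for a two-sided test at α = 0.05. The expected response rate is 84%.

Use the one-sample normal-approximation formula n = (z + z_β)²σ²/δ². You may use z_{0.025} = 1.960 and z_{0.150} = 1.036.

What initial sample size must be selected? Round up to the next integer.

n = (z_{α/2} + z_β)² · σ² / δ²
  = (1.960 + 1.036)² · 10² / 4.7²
  = 8.9760 · 100 / 22.09
  = 40.63
Adjust for 84% response: 40.63 / 0.84 = 48.37.
Round up → n = 49.

n = 49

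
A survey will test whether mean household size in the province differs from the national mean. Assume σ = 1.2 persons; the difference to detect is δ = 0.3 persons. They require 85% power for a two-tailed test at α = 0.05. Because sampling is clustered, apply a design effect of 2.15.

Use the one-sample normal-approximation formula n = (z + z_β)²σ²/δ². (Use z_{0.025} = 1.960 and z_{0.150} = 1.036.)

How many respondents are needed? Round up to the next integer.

n = (z_{α/2} + z_β)² · σ² / δ²
  = (1.960 + 1.036)² · 1.2² / 0.3²
  = 8.9760 · 1.44 / 0.09
  = 143.62
Design effect: 2.15 × 143.62 = 308.77.
Round up → n = 309.

n = 309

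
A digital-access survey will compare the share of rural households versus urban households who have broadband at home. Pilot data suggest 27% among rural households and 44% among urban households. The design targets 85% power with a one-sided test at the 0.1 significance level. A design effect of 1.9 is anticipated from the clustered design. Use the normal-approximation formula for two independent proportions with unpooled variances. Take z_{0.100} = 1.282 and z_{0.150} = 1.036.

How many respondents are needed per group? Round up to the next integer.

n = (z_α + z_β)² · [p₁(1−p₁) + p₂(1−p₂)] / (p₁ − p₂)²
  = (1.282 + 1.036)² · (0.27·0.73 + 0.44·0.56) / (-0.17)²
  = (2.318)² · (0.1971 + 0.2464) / 0.0289
  = 5.3731 · 0.4435 / 0.0289
  = 82.46
Design effect: 1.9 × 82.46 = 156.67.
Round up → n = 157 per group.

n = 157 per group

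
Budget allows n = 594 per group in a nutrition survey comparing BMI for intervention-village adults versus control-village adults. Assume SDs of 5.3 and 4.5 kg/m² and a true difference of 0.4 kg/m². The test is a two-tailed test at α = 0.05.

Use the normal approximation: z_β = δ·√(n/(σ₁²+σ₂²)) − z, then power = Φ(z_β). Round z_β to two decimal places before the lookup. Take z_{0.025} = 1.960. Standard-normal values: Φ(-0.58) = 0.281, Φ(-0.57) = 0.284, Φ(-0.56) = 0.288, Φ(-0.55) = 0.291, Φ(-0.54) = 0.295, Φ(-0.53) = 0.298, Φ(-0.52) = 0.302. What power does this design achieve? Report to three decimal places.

z_β = δ·√(n/(σ₁²+σ₂²)) − z_{α/2}
    = 0.4 · √(594/48.34) − 1.960
    = 0.4 · 3.50542 − 1.960
    = 1.4022 − 1.960 = -0.5578 → -0.56
Power = Φ(-0.56) = 0.288.

Power ≈ 0.288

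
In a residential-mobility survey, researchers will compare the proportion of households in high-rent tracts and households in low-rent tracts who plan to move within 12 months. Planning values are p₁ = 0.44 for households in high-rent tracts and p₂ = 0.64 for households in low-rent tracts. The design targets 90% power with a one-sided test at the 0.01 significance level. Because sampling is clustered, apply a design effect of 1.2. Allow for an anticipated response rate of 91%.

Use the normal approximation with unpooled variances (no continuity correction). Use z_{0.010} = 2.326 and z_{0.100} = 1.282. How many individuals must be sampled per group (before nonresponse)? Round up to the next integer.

n = (z_α + z_β)² · [p₁(1−p₁) + p₂(1−p₂)] / (p₁ − p₂)²
  = (2.326 + 1.282)² · (0.44·0.56 + 0.64·0.36) / (-0.20)²
  = (3.608)² · (0.2464 + 0.2304) / 0.0400
  = 13.0177 · 0.4768 / 0.0400
  = 155.17
Design effect: 1.2 × 155.17 = 186.20.
Adjust for 91% response: 186.20 / 0.91 = 204.62.
Round up → n = 205 per group.

n = 205 per group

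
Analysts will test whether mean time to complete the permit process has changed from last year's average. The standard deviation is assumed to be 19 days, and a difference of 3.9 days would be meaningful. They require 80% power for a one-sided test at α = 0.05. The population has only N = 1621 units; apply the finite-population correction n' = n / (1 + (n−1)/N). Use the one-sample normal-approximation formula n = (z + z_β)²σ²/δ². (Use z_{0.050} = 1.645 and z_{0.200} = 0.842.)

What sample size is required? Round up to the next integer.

n = 135

n = (z_α + z_β)² · σ² / δ²
  = (1.645 + 0.842)² · 19² / 3.9²
  = 6.1852 · 361 / 15.21
  = 146.80
Finite-population correction (N = 1621): 146.80 / (1 + (146.80 − 1)/1621) = 134.69.
Round up → n = 135.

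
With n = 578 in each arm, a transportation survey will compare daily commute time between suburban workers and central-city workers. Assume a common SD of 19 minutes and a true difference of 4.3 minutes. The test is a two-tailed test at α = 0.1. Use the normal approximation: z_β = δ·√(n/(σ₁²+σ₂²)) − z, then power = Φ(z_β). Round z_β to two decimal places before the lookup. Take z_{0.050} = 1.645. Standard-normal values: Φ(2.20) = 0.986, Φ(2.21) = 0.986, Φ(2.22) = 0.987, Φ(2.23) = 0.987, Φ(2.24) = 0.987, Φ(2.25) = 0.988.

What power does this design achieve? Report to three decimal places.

z_β = δ·√(n/(σ₁²+σ₂²)) − z_{α/2}
    = 4.3 · √(578/722) − 1.645
    = 4.3 · 0.89474 − 1.645
    = 3.8474 − 1.645 = 2.2024 → 2.20
Power = Φ(2.20) = 0.986.

Power ≈ 0.986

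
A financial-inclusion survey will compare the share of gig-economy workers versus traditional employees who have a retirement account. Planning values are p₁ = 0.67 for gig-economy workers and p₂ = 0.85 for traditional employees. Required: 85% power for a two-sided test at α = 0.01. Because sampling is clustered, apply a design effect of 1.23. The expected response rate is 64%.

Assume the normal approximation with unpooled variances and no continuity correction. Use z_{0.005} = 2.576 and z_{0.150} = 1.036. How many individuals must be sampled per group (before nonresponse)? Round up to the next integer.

n = 270 per group

n = (z_{α/2} + z_β)² · [p₁(1−p₁) + p₂(1−p₂)] / (p₁ − p₂)²
  = (2.576 + 1.036)² · (0.67·0.33 + 0.85·0.15) / (-0.18)²
  = (3.612)² · (0.2211 + 0.1275) / 0.0324
  = 13.0465 · 0.3486 / 0.0324
  = 140.37
Design effect: 1.23 × 140.37 = 172.66.
Adjust for 64% response: 172.66 / 0.64 = 269.78.
Round up → n = 270 per group.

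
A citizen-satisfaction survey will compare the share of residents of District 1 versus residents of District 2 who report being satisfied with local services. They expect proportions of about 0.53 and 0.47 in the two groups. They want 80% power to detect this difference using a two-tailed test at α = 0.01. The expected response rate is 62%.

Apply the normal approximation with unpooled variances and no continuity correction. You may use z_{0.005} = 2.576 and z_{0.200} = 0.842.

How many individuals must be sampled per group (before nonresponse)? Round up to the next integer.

n = (z_{α/2} + z_β)² · [p₁(1−p₁) + p₂(1−p₂)] / (p₁ − p₂)²
  = (2.576 + 0.842)² · (0.53·0.47 + 0.47·0.53) / (0.06)²
  = (3.418)² · (0.2491 + 0.2491) / 0.0036
  = 11.6827 · 0.4982 / 0.0036
  = 1616.76
Adjust for 62% response: 1616.76 / 0.62 = 2607.68.
Round up → n = 2608 per group.

n = 2608 per group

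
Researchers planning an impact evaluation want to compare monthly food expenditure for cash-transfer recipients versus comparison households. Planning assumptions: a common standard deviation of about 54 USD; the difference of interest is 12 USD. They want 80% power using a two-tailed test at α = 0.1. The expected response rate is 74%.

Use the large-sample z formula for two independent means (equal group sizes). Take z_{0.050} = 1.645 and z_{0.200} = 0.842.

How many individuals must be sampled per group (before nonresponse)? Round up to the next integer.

n = 339 per group

n = (z_{α/2} + z_β)² · (σ₁² + σ₂²) / δ²
  = (1.645 + 0.842)² · (2·54² = 5832) / 12²
  = 6.1852 · 5832 / 144
  = 250.50
Adjust for 74% response: 250.50 / 0.74 = 338.51.
Round up → n = 339 per group.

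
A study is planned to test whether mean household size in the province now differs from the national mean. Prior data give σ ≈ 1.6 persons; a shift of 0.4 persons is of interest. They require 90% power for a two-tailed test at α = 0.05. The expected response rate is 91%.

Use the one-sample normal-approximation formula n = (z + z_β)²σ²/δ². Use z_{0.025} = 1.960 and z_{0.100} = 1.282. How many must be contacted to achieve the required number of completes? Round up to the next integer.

n = 185

n = (z_{α/2} + z_β)² · σ² / δ²
  = (1.960 + 1.282)² · 1.6² / 0.4²
  = 10.5106 · 2.56 / 0.16
  = 168.17
Adjust for 91% response: 168.17 / 0.91 = 184.80.
Round up → n = 185.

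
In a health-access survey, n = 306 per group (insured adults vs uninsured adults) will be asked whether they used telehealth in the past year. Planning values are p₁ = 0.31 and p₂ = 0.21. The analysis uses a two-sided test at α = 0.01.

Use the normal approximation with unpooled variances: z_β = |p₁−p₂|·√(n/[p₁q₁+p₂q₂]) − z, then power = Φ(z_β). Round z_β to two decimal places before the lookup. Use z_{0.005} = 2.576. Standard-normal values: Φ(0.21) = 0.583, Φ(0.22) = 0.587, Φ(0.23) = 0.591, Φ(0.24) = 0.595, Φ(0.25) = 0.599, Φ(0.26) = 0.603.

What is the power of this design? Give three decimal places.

z_β = |p₁−p₂|·√(n/[p₁q₁+p₂q₂]) − z_{α/2}
    = 0.10 · √(306/0.3798) − 2.576
    = 0.10 · 28.3846 − 2.576
    = 2.8385 − 2.576 = 0.2625 → 0.26
Power = Φ(0.26) = 0.603.

Power ≈ 0.603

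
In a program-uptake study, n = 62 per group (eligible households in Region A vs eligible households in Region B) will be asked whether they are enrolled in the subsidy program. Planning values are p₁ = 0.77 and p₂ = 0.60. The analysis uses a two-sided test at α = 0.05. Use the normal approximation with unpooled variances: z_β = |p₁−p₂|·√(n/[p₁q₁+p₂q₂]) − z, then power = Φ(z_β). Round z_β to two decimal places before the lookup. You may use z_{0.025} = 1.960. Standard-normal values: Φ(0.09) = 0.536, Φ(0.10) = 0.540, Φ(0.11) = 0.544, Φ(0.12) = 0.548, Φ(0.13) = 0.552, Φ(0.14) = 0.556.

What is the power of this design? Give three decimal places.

Power ≈ 0.544

z_β = |p₁−p₂|·√(n/[p₁q₁+p₂q₂]) − z_{α/2}
    = 0.17 · √(62/0.4171) − 1.960
    = 0.17 · 12.1920 − 1.960
    = 2.0726 − 1.960 = 0.1126 → 0.11
Power = Φ(0.11) = 0.544.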